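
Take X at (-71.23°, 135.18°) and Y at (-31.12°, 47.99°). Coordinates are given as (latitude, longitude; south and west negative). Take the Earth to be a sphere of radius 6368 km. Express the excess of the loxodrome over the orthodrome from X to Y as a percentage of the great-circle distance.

Great circle: σ = 1.0439 rad → d_gc = Rσ = 6647.6 km
Rhumb: Δφ = +0.7001, Δλ = -1.5218, Δψ = +1.2281, q = Δφ/Δψ = 0.5700 → d_rh = R√(Δφ²+q²Δλ²) = 7098.3 km
Excess = (7098.3 − 6647.6) / 6647.6 = 450.7 / 6647.6 = 6.78% ≈ 6.8%

6.8%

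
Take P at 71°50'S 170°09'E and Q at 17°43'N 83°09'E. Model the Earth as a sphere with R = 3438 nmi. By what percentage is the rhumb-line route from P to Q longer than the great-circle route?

Great circle: σ = 1.8479 rad → d_gc = Rσ = 6353.2 nmi
Rhumb: Δφ = +1.5629, Δλ = -1.5184, Δψ = +2.1476, q = Δφ/Δψ = 0.7278 → d_rh = R√(Δφ²+q²Δλ²) = 6580.8 nmi
Excess = (6580.8 − 6353.2) / 6353.2 = 227.6 / 6353.2 = 3.58% ≈ 3.6%

3.6%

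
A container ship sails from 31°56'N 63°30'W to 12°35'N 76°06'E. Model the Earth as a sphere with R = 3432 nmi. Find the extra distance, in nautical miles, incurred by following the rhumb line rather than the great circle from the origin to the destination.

527 nmi

Great circle: cos σ = sin φ₁ sin φ₂ + cos φ₁ cos φ₂ cos Δλ,  σ = 2.1124 rad → d_gc = 7249.8 nmi
Rhumb line: Δψ = -0.3673, q = Δφ/Δψ = 0.9196, d_rh = R√(Δφ²+q²Δλ²) = 7776.4 nmi
Excess = 7776.4 − 7249.8 = 526.6 ≈ 527 nmi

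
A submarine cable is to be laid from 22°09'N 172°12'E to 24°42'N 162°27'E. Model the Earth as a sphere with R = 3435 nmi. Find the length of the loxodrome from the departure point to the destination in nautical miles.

Δψ = ln[tan(π/4+φ₂/2)/tan(π/4+φ₁/2)] = +0.0485;  Δφ = +0.0445 rad,  Δλ = -0.1702 rad
q = Δφ/Δψ = 0.9175
d = R·√(Δφ² + q²Δλ²) = 3435·0.16235 = 558 nmi

558 nmi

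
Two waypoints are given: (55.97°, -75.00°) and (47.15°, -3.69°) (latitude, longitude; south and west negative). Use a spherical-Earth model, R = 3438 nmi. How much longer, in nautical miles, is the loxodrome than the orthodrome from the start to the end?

Great circle: cos σ = sin φ₁ sin φ₂ + cos φ₁ cos φ₂ cos Δλ,  σ = 0.7531 rad → d_gc = 2589.3 nmi
Rhumb line: Δψ = -0.2486, q = Δφ/Δψ = 0.6191, d_rh = R√(Δφ²+q²Δλ²) = 2701.5 nmi
Excess = 2701.5 − 2589.3 = 112.2 ≈ 112 nmi

112 nmi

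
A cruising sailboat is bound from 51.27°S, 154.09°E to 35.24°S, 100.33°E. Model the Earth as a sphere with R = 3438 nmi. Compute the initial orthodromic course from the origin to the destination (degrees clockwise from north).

θ = atan2( sin Δλ·cos φ₂ ,  cos φ₁ sin φ₂ − sin φ₁ cos φ₂ cos Δλ )
  = atan2(-0.6587, +0.0157) = 271.36°

271.4°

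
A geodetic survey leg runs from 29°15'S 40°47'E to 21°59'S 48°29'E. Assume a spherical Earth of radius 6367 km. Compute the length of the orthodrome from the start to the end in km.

cos σ = sin φ₁ sin φ₂ + cos φ₁ cos φ₂ cos Δλ
      = sin(-29.25°)sin(-21.98°) + cos(-29.25°)cos(-21.98°)cos(7.70°) = 0.9847
σ = 10.044° → d = Rσ = 6367·0.17531 = 1116 km

1116 km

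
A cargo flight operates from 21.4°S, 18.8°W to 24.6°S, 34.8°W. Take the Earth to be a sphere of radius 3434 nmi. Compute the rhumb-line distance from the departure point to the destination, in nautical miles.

903 nmi

Δψ = ln[tan(π/4+φ₂/2)/tan(π/4+φ₁/2)] = -0.0607;  Δφ = -0.0559 rad,  Δλ = -0.2793 rad
q = Δφ/Δψ = 0.9203
d = R·√(Δφ² + q²Δλ²) = 3434·0.26301 = 903 nmi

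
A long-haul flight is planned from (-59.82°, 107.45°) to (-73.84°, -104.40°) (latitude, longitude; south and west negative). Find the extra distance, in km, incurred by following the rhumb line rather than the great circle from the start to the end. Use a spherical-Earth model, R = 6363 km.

Great circle: cos σ = sin φ₁ sin φ₂ + cos φ₁ cos φ₂ cos Δλ,  σ = 0.7792 rad → d_gc = 4958.3 km
Rhumb line: Δψ = -0.6415, q = Δφ/Δψ = 0.3815, d_rh = R√(Δφ²+q²Δλ²) = 6466.2 km
Excess = 6466.2 − 4958.3 = 1507.9 ≈ 1508 km

1508 km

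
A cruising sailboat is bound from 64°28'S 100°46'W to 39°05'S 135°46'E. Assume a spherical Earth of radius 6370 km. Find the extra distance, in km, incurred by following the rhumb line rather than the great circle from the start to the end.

Great circle: cos σ = sin φ₁ sin φ₂ + cos φ₁ cos φ₂ cos Δλ,  σ = 1.1763 rad → d_gc = 7492.8 km
Rhumb line: Δψ = +0.7425, q = Δφ/Δψ = 0.5967, d_rh = R√(Δφ²+q²Δλ²) = 8663.0 km
Excess = 8663.0 − 7492.8 = 1170.2 ≈ 1170 km

1170 km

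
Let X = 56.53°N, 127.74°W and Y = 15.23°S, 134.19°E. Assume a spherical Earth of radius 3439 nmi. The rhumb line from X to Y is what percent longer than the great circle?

2.8%

Great circle: σ = 1.8690 rad → d_gc = Rσ = 6427.6 nmi
Rhumb: Δφ = -1.2524, Δλ = -1.7116, Δψ = -1.4707, q = Δφ/Δψ = 0.8516 → d_rh = R√(Δφ²+q²Δλ²) = 6609.1 nmi
Excess = (6609.1 − 6427.6) / 6427.6 = 181.5 / 6427.6 = 2.82% ≈ 2.8%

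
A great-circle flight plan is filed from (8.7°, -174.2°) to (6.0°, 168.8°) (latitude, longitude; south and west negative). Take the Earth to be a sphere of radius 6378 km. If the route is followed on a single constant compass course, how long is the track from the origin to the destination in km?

Rhumb course C = atan2(Δλ, Δψ) with Δψ = ln[tan(π/4+φ₂/2)/tan(π/4+φ₁/2)] = -0.0475, Δλ = -0.2967 → C = 260.90°
d = R·|Δφ| / |cos C| = 6378·0.04712 / 0.15814 = 1901 km

1901 km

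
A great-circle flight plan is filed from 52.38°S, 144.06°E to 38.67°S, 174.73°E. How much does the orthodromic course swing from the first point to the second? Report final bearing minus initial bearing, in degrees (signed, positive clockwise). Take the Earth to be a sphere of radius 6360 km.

At departure: θ₁ = atan2(sin Δλ cos φ₂, cos φ₁ sin φ₂ − sin φ₁ cos φ₂ cos Δλ) = 69.30°
At arrival: θ₂ = atan2(sin Δλ cos φ₁, −cos φ₂ sin φ₁ + sin φ₂ cos φ₁ cos Δλ) = 47.00°
Δθ = θ₂ − θ₁ = -22.3°

-22.3°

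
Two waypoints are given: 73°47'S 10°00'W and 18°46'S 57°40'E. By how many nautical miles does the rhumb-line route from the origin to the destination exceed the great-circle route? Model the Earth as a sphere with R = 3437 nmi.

139 nmi

Great circle: cos σ = sin φ₁ sin φ₂ + cos φ₁ cos φ₂ cos Δλ,  σ = 1.1490 rad → d_gc = 3949.1 nmi
Rhumb line: Δψ = +1.6151, q = Δφ/Δψ = 0.5945, d_rh = R√(Δφ²+q²Δλ²) = 4088.5 nmi
Excess = 4088.5 − 3949.1 = 139.4 ≈ 139 nmi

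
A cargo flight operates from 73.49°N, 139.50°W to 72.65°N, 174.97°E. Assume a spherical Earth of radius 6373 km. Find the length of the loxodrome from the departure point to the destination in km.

1477 km

Rhumb course C = atan2(Δλ, Δψ) with Δψ = ln[tan(π/4+φ₂/2)/tan(π/4+φ₁/2)] = -0.0504, Δλ = -0.7946 → C = 266.37°
d = R·|Δφ| / |cos C| = 6373·0.01466 / 0.06324 = 1477 km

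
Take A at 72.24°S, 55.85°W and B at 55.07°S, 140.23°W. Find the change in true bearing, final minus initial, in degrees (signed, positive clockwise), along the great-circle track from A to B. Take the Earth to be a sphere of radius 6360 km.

Initial bearing θ₁ = atan2(sin Δλ cos φ₂, cos φ₁ sin φ₂ − sin φ₁ cos φ₂ cos Δλ) = 250.96°
Final bearing θ₂ = (initial bearing from the destination back to the start) + 180° = 329.76°
Δθ = θ₂ − θ₁ = +78.8°

+78.8°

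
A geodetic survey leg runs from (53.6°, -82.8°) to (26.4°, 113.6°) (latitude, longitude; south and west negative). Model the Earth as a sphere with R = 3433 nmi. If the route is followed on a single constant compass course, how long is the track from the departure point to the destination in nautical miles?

Rhumb course C = atan2(Δλ, Δψ) with Δψ = ln[tan(π/4+φ₂/2)/tan(π/4+φ₁/2)] = -0.6344, Δλ = -2.8554 → C = 257.47°
d = R·|Δφ| / |cos C| = 3433·0.47473 / 0.21688 = 7515 nmi

7515 nmi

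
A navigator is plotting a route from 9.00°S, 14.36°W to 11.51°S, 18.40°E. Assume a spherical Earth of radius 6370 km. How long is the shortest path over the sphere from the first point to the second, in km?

3593 km

cos σ = sin φ₁ sin φ₂ + cos φ₁ cos φ₂ cos Δλ
      = sin(-9.00°)sin(-11.51°) + cos(-9.00°)cos(-11.51°)cos(32.76°) = 0.8451
σ = 32.317° → d = Rσ = 6370·0.56404 = 3593 km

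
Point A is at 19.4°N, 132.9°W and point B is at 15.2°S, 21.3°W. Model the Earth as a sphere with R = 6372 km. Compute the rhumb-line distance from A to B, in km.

Δψ = ln[tan(π/4+φ₂/2)/tan(π/4+φ₁/2)] = -0.6137;  Δφ = -0.6039 rad,  Δλ = +1.9478 rad
q = Δφ/Δψ = 0.9840
d = R·√(Δφ² + q²Δλ²) = 6372·2.00948 = 12804 km

12804 km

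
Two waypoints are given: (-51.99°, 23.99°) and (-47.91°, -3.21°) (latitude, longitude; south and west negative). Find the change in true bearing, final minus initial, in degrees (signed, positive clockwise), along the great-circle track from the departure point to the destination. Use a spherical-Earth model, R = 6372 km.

At departure: θ₁ = atan2(sin Δλ cos φ₂, cos φ₁ sin φ₂ − sin φ₁ cos φ₂ cos Δλ) = 272.38°
At arrival: θ₂ = atan2(sin Δλ cos φ₁, −cos φ₂ sin φ₁ + sin φ₂ cos φ₁ cos Δλ) = 293.38°
Δθ = θ₂ − θ₁ = +21.0°

+21.0°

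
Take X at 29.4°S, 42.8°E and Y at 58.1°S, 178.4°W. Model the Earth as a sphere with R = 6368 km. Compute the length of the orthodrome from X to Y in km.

cos σ = sin φ₁ sin φ₂ + cos φ₁ cos φ₂ cos Δλ
      = sin(-29.40°)sin(-58.10°) + cos(-29.40°)cos(-58.10°)cos(138.80°) = 0.0704
σ = 85.965° → d = Rσ = 6368·1.50037 = 9554 km

9554 km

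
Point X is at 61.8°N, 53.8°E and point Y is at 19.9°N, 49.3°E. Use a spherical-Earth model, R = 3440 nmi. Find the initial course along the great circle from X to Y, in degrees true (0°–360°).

θ = atan2( sin Δλ·cos φ₂ ,  cos φ₁ sin φ₂ − sin φ₁ cos φ₂ cos Δλ )
  = atan2(-0.0738, -0.6653) = 186.33°

186.3°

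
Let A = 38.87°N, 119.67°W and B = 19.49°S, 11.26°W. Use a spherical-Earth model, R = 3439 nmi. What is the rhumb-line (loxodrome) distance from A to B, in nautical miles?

7045 nmi

Rhumb course C = atan2(Δλ, Δψ) with Δψ = ln[tan(π/4+φ₂/2)/tan(π/4+φ₁/2)] = -1.0843, Δλ = +1.8921 → C = 119.82°
d = R·|Δφ| / |cos C| = 3439·1.01857 / 0.49721 = 7045 nmi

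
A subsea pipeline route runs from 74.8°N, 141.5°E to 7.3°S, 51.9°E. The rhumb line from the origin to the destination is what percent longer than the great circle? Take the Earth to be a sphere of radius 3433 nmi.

Great circle: σ = 1.6919 rad → d_gc = Rσ = 5808.3 nmi
Rhumb: Δφ = -1.4329, Δλ = -1.5638, Δψ = -2.1419, q = Δφ/Δψ = 0.6690 → d_rh = R√(Δφ²+q²Δλ²) = 6090.7 nmi
Excess = (6090.7 − 5808.3) / 5808.3 = 282.4 / 5808.3 = 4.86% ≈ 4.9%

4.9%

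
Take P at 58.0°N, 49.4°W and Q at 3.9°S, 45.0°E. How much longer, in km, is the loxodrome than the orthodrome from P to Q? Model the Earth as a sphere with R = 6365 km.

387 km

Great circle: cos σ = sin φ₁ sin φ₂ + cos φ₁ cos φ₂ cos Δλ,  σ = 1.6692 rad → d_gc = 10624.4 km
Rhumb line: Δψ = -1.3173, q = Δφ/Δψ = 0.8201, d_rh = R√(Δφ²+q²Δλ²) = 11011.8 km
Excess = 11011.8 − 10624.4 = 387.4 ≈ 387 km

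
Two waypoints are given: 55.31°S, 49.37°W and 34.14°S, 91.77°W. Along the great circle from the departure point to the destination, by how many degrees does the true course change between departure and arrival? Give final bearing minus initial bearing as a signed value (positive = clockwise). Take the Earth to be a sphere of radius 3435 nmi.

+31.0°

At departure: θ₁ = atan2(sin Δλ cos φ₂, cos φ₁ sin φ₂ − sin φ₁ cos φ₂ cos Δλ) = 288.17°
At arrival: θ₂ = atan2(sin Δλ cos φ₁, −cos φ₂ sin φ₁ + sin φ₂ cos φ₁ cos Δλ) = 319.20°
Δθ = θ₂ − θ₁ = +31.0°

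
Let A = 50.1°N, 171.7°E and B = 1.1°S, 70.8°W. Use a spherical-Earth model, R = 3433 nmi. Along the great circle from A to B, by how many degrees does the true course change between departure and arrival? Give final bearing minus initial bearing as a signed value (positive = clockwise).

At departure: θ₁ = atan2(sin Δλ cos φ₂, cos φ₁ sin φ₂ − sin φ₁ cos φ₂ cos Δλ) = 68.92°
At arrival: θ₂ = atan2(sin Δλ cos φ₁, −cos φ₂ sin φ₁ + sin φ₂ cos φ₁ cos Δλ) = 143.23°
Δθ = θ₂ − θ₁ = +74.3°

+74.3°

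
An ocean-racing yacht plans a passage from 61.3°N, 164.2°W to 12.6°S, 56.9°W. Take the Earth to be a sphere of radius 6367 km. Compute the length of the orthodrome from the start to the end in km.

Haversine: a = sin²(Δφ/2)+cos φ₁ cos φ₂ sin²(Δλ/2) = 0.66536;  σ = 2·atan2(√a,√(1−a))
σ = 109.312° → d = Rσ = 6367·1.90785 = 12147 km

12147 km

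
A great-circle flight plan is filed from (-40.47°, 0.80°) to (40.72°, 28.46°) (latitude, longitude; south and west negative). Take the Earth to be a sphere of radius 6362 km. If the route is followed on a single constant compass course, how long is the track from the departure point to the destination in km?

Rhumb course C = atan2(Δλ, Δψ) with Δψ = ln[tan(π/4+φ₂/2)/tan(π/4+φ₁/2)] = +1.5531, Δλ = +0.4828 → C = 17.27°
d = R·|Δφ| / |cos C| = 6362·1.41703 / 0.95493 = 9441 km

9441 km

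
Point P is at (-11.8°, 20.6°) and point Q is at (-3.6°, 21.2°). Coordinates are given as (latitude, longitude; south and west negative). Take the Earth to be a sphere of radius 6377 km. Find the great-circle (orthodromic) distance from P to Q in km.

Haversine: a = sin²(Δφ/2)+cos φ₁ cos φ₂ sin²(Δλ/2) = 0.00514;  σ = 2·atan2(√a,√(1−a))
σ = 8.221° → d = Rσ = 6377·0.14349 = 915 km

915 km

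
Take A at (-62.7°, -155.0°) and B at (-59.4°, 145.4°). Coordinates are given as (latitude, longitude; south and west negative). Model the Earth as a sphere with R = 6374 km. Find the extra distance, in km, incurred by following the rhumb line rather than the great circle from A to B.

Great circle: cos σ = sin φ₁ sin φ₂ + cos φ₁ cos φ₂ cos Δλ,  σ = 0.4885 rad → d_gc = 3114.0 km
Rhumb line: Δψ = +0.1191, q = Δφ/Δψ = 0.4835, d_rh = R√(Δφ²+q²Δλ²) = 3227.0 km
Excess = 3227.0 − 3114.0 = 113.0 ≈ 113 km

113 km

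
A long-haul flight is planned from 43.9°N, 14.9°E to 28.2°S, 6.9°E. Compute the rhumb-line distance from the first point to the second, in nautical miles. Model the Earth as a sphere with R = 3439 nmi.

Δψ = ln[tan(π/4+φ₂/2)/tan(π/4+φ₁/2)] = -1.3678;  Δφ = -1.2584 rad,  Δλ = -0.1396 rad
q = Δφ/Δψ = 0.9200
d = R·√(Δφ² + q²Δλ²) = 3439·1.26492 = 4350 nmi

4350 nmi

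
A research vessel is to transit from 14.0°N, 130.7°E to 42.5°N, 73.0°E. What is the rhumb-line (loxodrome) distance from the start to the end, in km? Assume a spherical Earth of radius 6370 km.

6397 km

Δψ = ln[tan(π/4+φ₂/2)/tan(π/4+φ₁/2)] = +0.5741;  Δφ = +0.4974 rad,  Δλ = -1.0071 rad
q = Δφ/Δψ = 0.8664
d = R·√(Δφ² + q²Δλ²) = 6370·1.00431 = 6397 km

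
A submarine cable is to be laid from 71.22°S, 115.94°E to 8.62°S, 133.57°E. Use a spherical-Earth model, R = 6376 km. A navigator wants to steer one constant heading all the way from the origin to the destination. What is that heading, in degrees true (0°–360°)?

Δψ = ln[tan(π/4+φ₂/2)/tan(π/4+φ₁/2)] = +1.6486
Δλ = +0.3077 rad (taken the short way round)
course = atan2(Δλ, Δψ) = 10.57°

10.6°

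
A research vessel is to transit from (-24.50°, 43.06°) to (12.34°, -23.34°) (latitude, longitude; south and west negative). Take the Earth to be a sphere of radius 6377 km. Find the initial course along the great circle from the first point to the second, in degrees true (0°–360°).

291.7°

N = sin Δλ·cos φ₂ = -0.8952;  D = cos φ₁ sin φ₂ − sin φ₁ cos φ₂ cos Δλ = +0.3567
initial course = atan2(N, D) = 291.72°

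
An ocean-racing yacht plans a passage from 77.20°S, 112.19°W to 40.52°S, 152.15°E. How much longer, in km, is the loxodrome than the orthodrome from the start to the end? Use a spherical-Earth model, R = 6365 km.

541 km

Great circle: cos σ = sin φ₁ sin φ₂ + cos φ₁ cos φ₂ cos Δλ,  σ = 0.9059 rad → d_gc = 5766.22 km
Rhumb line: Δψ = +1.4130, q = Δφ/Δψ = 0.4531, d_rh = R√(Δφ²+q²Δλ²) = 6307.68 km
Excess = 6307.68 − 5766.22 = 541.46 ≈ 541 km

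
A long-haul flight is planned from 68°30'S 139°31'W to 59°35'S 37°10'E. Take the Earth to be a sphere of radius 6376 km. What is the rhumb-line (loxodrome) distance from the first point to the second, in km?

8581 km

Rhumb course C = atan2(Δλ, Δψ) with Δψ = ln[tan(π/4+φ₂/2)/tan(π/4+φ₁/2)] = +0.3590, Δλ = +3.0837 → C = 83.36°
d = R·|Δφ| / |cos C| = 6376·0.15563 / 0.11563 = 8581 km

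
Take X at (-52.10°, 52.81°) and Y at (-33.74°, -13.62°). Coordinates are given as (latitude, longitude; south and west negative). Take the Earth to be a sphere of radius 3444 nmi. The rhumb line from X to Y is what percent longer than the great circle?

2.9%

Great circle: σ = 0.8730 rad → d_gc = Rσ = 3006.6 nmi
Rhumb: Δφ = +0.3204, Δλ = -1.1594, Δψ = +0.4428, q = Δφ/Δψ = 0.7237 → d_rh = R√(Δφ²+q²Δλ²) = 3093.2 nmi
Excess = (3093.2 − 3006.6) / 3006.6 = 86.6 / 3006.6 = 2.88% ≈ 2.9%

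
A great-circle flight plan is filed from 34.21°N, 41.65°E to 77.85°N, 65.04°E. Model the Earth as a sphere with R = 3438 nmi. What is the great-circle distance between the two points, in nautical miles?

2689 nmi

Haversine: a = sin²(Δφ/2)+cos φ₁ cos φ₂ sin²(Δλ/2) = 0.14531;  σ = 2·atan2(√a,√(1−a))
σ = 44.815° → d = Rσ = 3438·0.78217 = 2689 nmi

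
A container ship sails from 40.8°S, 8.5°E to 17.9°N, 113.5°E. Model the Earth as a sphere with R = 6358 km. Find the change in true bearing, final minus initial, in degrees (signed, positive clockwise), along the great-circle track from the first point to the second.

-33.1°

Initial bearing θ₁ = atan2(sin Δλ cos φ₂, cos φ₁ sin φ₂ − sin φ₁ cos φ₂ cos Δλ) = 85.54°
Final bearing θ₂ = (initial bearing from the destination back to the start) + 180° = 52.48°
Δθ = θ₂ − θ₁ = -33.1°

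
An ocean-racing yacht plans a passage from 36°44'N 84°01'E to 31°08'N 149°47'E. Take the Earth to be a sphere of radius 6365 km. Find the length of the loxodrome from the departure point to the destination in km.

6089 km

Δψ = ln[tan(π/4+φ₂/2)/tan(π/4+φ₁/2)] = -0.1179;  Δφ = -0.0977 rad,  Δλ = +1.1478 rad
q = Δφ/Δψ = 0.8291
d = R·√(Δφ² + q²Δλ²) = 6365·0.95664 = 6089 km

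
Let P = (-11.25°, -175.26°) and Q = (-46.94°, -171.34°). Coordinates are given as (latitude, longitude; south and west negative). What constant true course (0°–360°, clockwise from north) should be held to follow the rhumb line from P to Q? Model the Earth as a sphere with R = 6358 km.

174.7°

Meridional parts: M(φ₁)=-0.1976, M(φ₂)=-0.9301 → ΔM = -0.7325;  Δλ = +0.0684 rad
tan C = Δλ / ΔM = -0.0934 → C = 174.66°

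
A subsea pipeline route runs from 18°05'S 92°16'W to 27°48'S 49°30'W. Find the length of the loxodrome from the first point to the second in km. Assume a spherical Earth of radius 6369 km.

4502 km

Δψ = ln[tan(π/4+φ₂/2)/tan(π/4+φ₁/2)] = -0.1845;  Δφ = -0.1696 rad,  Δλ = +0.7464 rad
q = Δφ/Δψ = 0.9194
d = R·√(Δφ² + q²Δλ²) = 6369·0.70690 = 4502 km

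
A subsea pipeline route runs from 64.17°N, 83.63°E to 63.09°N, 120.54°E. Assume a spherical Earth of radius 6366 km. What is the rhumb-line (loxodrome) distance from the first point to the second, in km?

1825 km

Δψ = ln[tan(π/4+φ₂/2)/tan(π/4+φ₁/2)] = -0.0424;  Δφ = -0.0188 rad,  Δλ = +0.6442 rad
q = Δφ/Δψ = 0.4441
d = R·√(Δφ² + q²Δλ²) = 6366·0.28671 = 1825 km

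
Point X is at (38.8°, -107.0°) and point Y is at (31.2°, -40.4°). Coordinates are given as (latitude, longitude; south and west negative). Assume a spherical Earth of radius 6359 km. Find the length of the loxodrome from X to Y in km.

Rhumb course C = atan2(Δλ, Δψ) with Δψ = ln[tan(π/4+φ₂/2)/tan(π/4+φ₁/2)] = -0.1622, Δλ = +1.1624 → C = 97.94°
d = R·|Δφ| / |cos C| = 6359·0.13265 / 0.13817 = 6105 km

6105 km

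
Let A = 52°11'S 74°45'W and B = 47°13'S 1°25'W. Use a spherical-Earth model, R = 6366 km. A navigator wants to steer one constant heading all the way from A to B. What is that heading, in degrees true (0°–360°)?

Meridional parts: M(φ₁)=-1.0714, M(φ₂)=-0.9372 → ΔM = +0.1342;  Δλ = +1.2799 rad
tan C = Δλ / ΔM = +9.5386 → C = 84.02°

84.0°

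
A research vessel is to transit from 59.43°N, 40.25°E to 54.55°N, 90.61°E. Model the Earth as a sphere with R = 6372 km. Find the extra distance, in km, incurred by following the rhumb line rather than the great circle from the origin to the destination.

71 km

Great circle: cos σ = sin φ₁ sin φ₂ + cos φ₁ cos φ₂ cos Δλ,  σ = 0.4744 rad → d_gc = 3022.7 km
Rhumb line: Δψ = -0.1566, q = Δφ/Δψ = 0.5438, d_rh = R√(Δφ²+q²Δλ²) = 3093.8 km
Excess = 3093.8 − 3022.7 = 71.1 ≈ 71 km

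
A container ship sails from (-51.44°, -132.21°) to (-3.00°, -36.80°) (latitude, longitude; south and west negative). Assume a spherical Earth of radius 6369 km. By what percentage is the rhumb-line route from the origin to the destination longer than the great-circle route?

3.5%

Great circle: σ = 1.5886 rad → d_gc = Rσ = 10117.5 km
Rhumb: Δφ = +0.8454, Δλ = +1.6652, Δψ = +0.9980, q = Δφ/Δψ = 0.8471 → d_rh = R√(Δφ²+q²Δλ²) = 10474.5 km
Excess = (10474.5 − 10117.5) / 10117.5 = 357.0 / 10117.5 = 3.53% ≈ 3.5%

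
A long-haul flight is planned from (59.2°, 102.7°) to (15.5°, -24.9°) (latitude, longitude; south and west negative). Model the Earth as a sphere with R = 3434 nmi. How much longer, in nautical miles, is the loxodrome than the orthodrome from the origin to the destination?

Great circle: cos σ = sin φ₁ sin φ₂ + cos φ₁ cos φ₂ cos Δλ,  σ = 1.6424 rad → d_gc = 5639.9 nmi
Rhumb line: Δψ = -1.0155, q = Δφ/Δψ = 0.7511, d_rh = R√(Δφ²+q²Δλ²) = 6313.0 nmi
Excess = 6313.0 − 5639.9 = 673.1 ≈ 673 nmi

673 nmi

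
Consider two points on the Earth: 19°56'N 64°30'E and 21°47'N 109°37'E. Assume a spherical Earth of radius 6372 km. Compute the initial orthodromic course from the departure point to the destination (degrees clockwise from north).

N = sin Δλ·cos φ₂ = +0.6580;  D = cos φ₁ sin φ₂ − sin φ₁ cos φ₂ cos Δλ = +0.1255
initial course = atan2(N, D) = 79.20°

79.2°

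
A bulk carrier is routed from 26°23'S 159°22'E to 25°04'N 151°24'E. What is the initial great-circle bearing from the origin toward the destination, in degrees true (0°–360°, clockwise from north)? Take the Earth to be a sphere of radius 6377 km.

350.8°

θ = atan2( sin Δλ·cos φ₂ ,  cos φ₁ sin φ₂ − sin φ₁ cos φ₂ cos Δλ )
  = atan2(-0.1255, +0.7782) = 350.84°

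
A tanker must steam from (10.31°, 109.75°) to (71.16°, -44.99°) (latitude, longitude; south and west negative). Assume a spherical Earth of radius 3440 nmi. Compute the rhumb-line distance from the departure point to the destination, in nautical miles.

7117 nmi

Δψ = ln[tan(π/4+φ₂/2)/tan(π/4+φ₁/2)] = +1.6154;  Δφ = +1.0620 rad,  Δλ = -2.7007 rad
q = Δφ/Δψ = 0.6574
d = R·√(Δφ² + q²Δλ²) = 3440·2.06895 = 7117 nmi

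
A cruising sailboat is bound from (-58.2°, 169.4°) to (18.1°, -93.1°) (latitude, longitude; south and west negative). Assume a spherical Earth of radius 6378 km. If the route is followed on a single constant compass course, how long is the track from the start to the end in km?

12495 km

Δψ = ln[tan(π/4+φ₂/2)/tan(π/4+φ₁/2)] = +1.5771;  Δφ = +1.3317 rad,  Δλ = +1.7017 rad
q = Δφ/Δψ = 0.8444
d = R·√(Δφ² + q²Δλ²) = 6378·1.95912 = 12495 km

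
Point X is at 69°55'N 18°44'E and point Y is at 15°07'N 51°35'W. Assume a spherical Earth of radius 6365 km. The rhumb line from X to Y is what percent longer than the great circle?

Great circle: σ = 1.2062 rad → d_gc = Rσ = 7677.4 km
Rhumb: Δφ = -0.9564, Δλ = -1.2273, Δψ = -1.4642, q = Δφ/Δψ = 0.6532 → d_rh = R√(Δφ²+q²Δλ²) = 7943.3 km
Excess = (7943.3 − 7677.4) / 7677.4 = 265.9 / 7677.4 = 3.46% ≈ 3.5%

3.5%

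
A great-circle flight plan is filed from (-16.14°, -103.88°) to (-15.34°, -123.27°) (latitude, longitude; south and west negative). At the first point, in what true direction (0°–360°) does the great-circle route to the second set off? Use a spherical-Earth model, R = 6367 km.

N = sin Δλ·cos φ₂ = -0.3202;  D = cos φ₁ sin φ₂ − sin φ₁ cos φ₂ cos Δλ = -0.0012
initial course = atan2(N, D) = 269.78°

269.8°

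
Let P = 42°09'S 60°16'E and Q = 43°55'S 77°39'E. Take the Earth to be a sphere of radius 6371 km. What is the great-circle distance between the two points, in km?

1424 km

Haversine: a = sin²(Δφ/2)+cos φ₁ cos φ₂ sin²(Δλ/2) = 0.01243;  σ = 2·atan2(√a,√(1−a))
σ = 12.804° → d = Rσ = 6371·0.22348 = 1424 km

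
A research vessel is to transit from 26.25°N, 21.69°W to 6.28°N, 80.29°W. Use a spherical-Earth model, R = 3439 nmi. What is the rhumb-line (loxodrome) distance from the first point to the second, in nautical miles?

3564 nmi

Δψ = ln[tan(π/4+φ₂/2)/tan(π/4+φ₁/2)] = -0.3652;  Δφ = -0.3485 rad,  Δλ = -1.0228 rad
q = Δφ/Δψ = 0.9543
d = R·√(Δφ² + q²Δλ²) = 3439·1.03636 = 3564 nmi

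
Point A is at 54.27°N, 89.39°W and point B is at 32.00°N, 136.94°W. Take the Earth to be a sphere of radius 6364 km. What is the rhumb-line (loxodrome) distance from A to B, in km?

4523 km

Rhumb course C = atan2(Δλ, Δψ) with Δψ = ln[tan(π/4+φ₂/2)/tan(π/4+φ₁/2)] = -0.5422, Δλ = -0.8299 → C = 236.84°
d = R·|Δφ| / |cos C| = 6364·0.38868 / 0.54694 = 4523 km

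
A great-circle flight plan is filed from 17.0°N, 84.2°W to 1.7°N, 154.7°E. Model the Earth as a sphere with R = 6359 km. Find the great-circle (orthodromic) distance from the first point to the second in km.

13209 km

Haversine: a = sin²(Δφ/2)+cos φ₁ cos φ₂ sin²(Δλ/2) = 0.74254;  σ = 2·atan2(√a,√(1−a))
σ = 119.017° → d = Rσ = 6359·2.07724 = 13209 km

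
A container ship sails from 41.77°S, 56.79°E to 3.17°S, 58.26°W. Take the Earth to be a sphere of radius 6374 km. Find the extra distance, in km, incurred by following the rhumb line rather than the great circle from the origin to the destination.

484 km

Great circle: cos σ = sin φ₁ sin φ₂ + cos φ₁ cos φ₂ cos Δλ,  σ = 1.8530 rad → d_gc = 11811.0 km
Rhumb line: Δψ = +0.7484, q = Δφ/Δψ = 0.9002, d_rh = R√(Δφ²+q²Δλ²) = 12295.4 km
Excess = 12295.4 − 11811.0 = 484.4 ≈ 484 km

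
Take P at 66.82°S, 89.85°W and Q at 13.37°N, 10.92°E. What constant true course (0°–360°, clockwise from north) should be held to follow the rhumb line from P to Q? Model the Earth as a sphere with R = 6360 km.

Δψ = ln[tan(π/4+φ₂/2)/tan(π/4+φ₁/2)] = +1.8198
Δλ = +1.7588 rad (taken the short way round)
course = atan2(Δλ, Δψ) = 44.02°

44.0°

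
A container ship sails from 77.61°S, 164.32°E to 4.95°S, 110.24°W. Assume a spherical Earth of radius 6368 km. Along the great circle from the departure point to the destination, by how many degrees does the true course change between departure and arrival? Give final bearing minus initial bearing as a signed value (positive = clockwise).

Initial bearing θ₁ = atan2(sin Δλ cos φ₂, cos φ₁ sin φ₂ − sin φ₁ cos φ₂ cos Δλ) = 86.61°
Final bearing θ₂ = (initial bearing from the destination back to the start) + 180° = 12.41°
Δθ = θ₂ − θ₁ = -74.2°

-74.2°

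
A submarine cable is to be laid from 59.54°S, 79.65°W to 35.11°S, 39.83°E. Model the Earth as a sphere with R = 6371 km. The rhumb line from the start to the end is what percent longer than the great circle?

13.1%

Great circle: σ = 1.2748 rad → d_gc = Rσ = 8121.8 km
Rhumb: Δφ = +0.4264, Δλ = +2.0853, Δψ = +0.6458, q = Δφ/Δψ = 0.6602 → d_rh = R√(Δφ²+q²Δλ²) = 9182.3 km
Excess = (9182.3 − 8121.8) / 8121.8 = 1060.5 / 8121.8 = 13.06% ≈ 13.1%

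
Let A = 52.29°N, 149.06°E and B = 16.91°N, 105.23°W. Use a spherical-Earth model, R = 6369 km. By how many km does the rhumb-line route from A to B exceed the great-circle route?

Great circle: cos σ = sin φ₁ sin φ₂ + cos φ₁ cos φ₂ cos Δλ,  σ = 1.4991 rad → d_gc = 9547.7 km
Rhumb line: Δψ = -0.7749, q = Δφ/Δψ = 0.7969, d_rh = R√(Δφ²+q²Δλ²) = 10156.3 km
Excess = 10156.3 − 9547.7 = 608.6 ≈ 609 km

609 km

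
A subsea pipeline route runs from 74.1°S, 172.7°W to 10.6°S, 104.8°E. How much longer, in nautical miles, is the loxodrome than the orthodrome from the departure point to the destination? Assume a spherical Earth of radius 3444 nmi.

Great circle: cos σ = sin φ₁ sin φ₂ + cos φ₁ cos φ₂ cos Δλ,  σ = 1.3571 rad → d_gc = 4673.9 nmi
Rhumb line: Δψ = +1.7825, q = Δφ/Δψ = 0.6217, d_rh = R√(Δφ²+q²Δλ²) = 4906.7 nmi
Excess = 4906.7 − 4673.9 = 232.8 ≈ 233 nmi

233 nmi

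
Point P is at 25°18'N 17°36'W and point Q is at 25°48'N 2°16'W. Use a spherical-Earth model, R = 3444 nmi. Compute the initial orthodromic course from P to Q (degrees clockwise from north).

84.6°

θ = atan2( sin Δλ·cos φ₂ ,  cos φ₁ sin φ₂ − sin φ₁ cos φ₂ cos Δλ )
  = atan2(+0.2381, +0.0224) = 84.62°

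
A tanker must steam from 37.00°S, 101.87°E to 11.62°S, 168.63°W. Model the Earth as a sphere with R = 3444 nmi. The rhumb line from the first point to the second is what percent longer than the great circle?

2.3%

Great circle: σ = 1.4424 rad → d_gc = Rσ = 4967.6 nmi
Rhumb: Δφ = +0.4430, Δλ = +1.5621, Δψ = +0.4918, q = Δφ/Δψ = 0.9007 → d_rh = R√(Δφ²+q²Δλ²) = 5080.3 nmi
Excess = (5080.3 − 4967.6) / 4967.6 = 112.7 / 4967.6 = 2.27% ≈ 2.3%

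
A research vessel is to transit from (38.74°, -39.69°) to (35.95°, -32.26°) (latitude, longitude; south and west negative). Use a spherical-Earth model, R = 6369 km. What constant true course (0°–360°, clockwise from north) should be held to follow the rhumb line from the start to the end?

115.3°

Meridional parts: M(φ₁)=+0.7345, M(φ₂)=+0.6732 → ΔM = -0.0613;  Δλ = +0.1297 rad
tan C = Δλ / ΔM = -2.1167 → C = 115.29°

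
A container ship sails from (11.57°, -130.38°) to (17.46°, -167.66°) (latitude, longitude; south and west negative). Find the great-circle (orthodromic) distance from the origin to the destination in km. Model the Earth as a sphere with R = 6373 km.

4061 km

cos σ = sin φ₁ sin φ₂ + cos φ₁ cos φ₂ cos Δλ
      = sin(11.57°)sin(17.46°) + cos(11.57°)cos(17.46°)cos(-37.28°) = 0.8038
σ = 36.507° → d = Rσ = 6373·0.63718 = 4061 km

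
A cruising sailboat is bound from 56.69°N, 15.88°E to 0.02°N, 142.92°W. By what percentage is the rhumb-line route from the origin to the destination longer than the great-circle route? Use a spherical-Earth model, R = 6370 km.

Great circle: σ = 2.1080 rad → d_gc = Rσ = 13427.8 km
Rhumb: Δφ = -0.9891, Δλ = -2.7716, Δψ = -1.2064, q = Δφ/Δψ = 0.8198 → d_rh = R√(Δφ²+q²Δλ²) = 15786.0 km
Excess = (15786.0 − 13427.8) / 13427.8 = 2358.2 / 13427.8 = 17.56% ≈ 17.6%

17.6%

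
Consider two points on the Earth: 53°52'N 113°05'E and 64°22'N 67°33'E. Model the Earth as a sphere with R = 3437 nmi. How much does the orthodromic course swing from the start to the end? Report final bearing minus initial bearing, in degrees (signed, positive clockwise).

-39.8°

At departure: θ₁ = atan2(sin Δλ cos φ₂, cos φ₁ sin φ₂ − sin φ₁ cos φ₂ cos Δλ) = 312.90°
At arrival: θ₂ = atan2(sin Δλ cos φ₁, −cos φ₂ sin φ₁ + sin φ₂ cos φ₁ cos Δλ) = 273.13°
Δθ = θ₂ − θ₁ = -39.8°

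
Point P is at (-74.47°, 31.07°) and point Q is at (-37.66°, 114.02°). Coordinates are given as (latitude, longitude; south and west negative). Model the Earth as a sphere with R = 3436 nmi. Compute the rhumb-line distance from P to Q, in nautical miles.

3330 nmi

Rhumb course C = atan2(Δλ, Δψ) with Δψ = ln[tan(π/4+φ₂/2)/tan(π/4+φ₁/2)] = +1.2820, Δλ = +1.4478 → C = 48.48°
d = R·|Δφ| / |cos C| = 3436·0.64246 / 0.66294 = 3330 nmi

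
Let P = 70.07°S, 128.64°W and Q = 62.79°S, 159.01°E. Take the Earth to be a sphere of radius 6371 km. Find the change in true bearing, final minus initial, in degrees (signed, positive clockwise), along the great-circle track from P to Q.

+67.8°

Initial bearing θ₁ = atan2(sin Δλ cos φ₂, cos φ₁ sin φ₂ − sin φ₁ cos φ₂ cos Δλ) = 248.37°
Final bearing θ₂ = (initial bearing from the destination back to the start) + 180° = 316.13°
Δθ = θ₂ − θ₁ = +67.8°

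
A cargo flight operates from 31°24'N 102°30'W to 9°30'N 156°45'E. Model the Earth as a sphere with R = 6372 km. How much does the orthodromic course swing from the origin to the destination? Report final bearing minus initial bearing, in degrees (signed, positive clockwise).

At departure: θ₁ = atan2(sin Δλ cos φ₂, cos φ₁ sin φ₂ − sin φ₁ cos φ₂ cos Δλ) = 283.73°
At arrival: θ₂ = atan2(sin Δλ cos φ₁, −cos φ₂ sin φ₁ + sin φ₂ cos φ₁ cos Δλ) = 237.21°
Δθ = θ₂ − θ₁ = -46.5°

-46.5°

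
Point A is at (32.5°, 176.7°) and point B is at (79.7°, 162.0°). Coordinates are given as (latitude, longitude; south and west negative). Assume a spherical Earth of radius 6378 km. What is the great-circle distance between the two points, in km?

5297 km

Haversine: a = sin²(Δφ/2)+cos φ₁ cos φ₂ sin²(Δλ/2) = 0.16275;  σ = 2·atan2(√a,√(1−a))
σ = 47.584° → d = Rσ = 6378·0.83050 = 5297 km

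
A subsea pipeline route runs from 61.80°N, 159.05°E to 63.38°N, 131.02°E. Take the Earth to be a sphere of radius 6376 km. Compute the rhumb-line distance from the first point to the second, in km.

Δψ = ln[tan(π/4+φ₂/2)/tan(π/4+φ₁/2)] = +0.0599;  Δφ = +0.0276 rad,  Δλ = -0.4892 rad
q = Δφ/Δψ = 0.4602
d = R·√(Δφ² + q²Δλ²) = 6376·0.22684 = 1446 km

1446 km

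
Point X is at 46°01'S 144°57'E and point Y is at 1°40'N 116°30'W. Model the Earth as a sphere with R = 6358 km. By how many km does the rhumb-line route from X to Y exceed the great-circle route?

Great circle: cos σ = sin φ₁ sin φ₂ + cos φ₁ cos φ₂ cos Δλ,  σ = 1.6952 rad → d_gc = 10778.38 km
Rhumb line: Δψ = +0.9358, q = Δφ/Δψ = 0.8893, d_rh = R√(Δφ²+q²Δλ²) = 11071.93 km
Excess = 11071.93 − 10778.38 = 293.55 ≈ 294 km

294 km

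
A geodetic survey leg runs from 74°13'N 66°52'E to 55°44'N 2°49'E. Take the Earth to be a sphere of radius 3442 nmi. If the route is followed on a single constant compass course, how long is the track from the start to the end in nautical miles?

Δψ = ln[tan(π/4+φ₂/2)/tan(π/4+φ₁/2)] = -0.7993;  Δφ = -0.3226 rad,  Δλ = -1.1179 rad
q = Δφ/Δψ = 0.4036
d = R·√(Δφ² + q²Δλ²) = 3442·0.55463 = 1909 nmi

1909 nmi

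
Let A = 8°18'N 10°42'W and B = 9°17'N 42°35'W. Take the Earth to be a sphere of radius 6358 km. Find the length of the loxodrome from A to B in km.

3498 km

Δψ = ln[tan(π/4+φ₂/2)/tan(π/4+φ₁/2)] = +0.0174;  Δφ = +0.0172 rad,  Δλ = -0.5565 rad
q = Δφ/Δψ = 0.9882
d = R·√(Δφ² + q²Δλ²) = 6358·0.55019 = 3498 km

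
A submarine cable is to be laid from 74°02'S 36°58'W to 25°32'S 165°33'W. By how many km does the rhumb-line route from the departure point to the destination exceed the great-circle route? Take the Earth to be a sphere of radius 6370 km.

1356 km

Great circle: cos σ = sin φ₁ sin φ₂ + cos φ₁ cos φ₂ cos Δλ,  σ = 1.3082 rad → d_gc = 8333.1 km
Rhumb line: Δψ = +1.5032, q = Δφ/Δψ = 0.5631, d_rh = R√(Δφ²+q²Δλ²) = 9689.1 km
Excess = 9689.1 − 8333.1 = 1356.0 ≈ 1356 km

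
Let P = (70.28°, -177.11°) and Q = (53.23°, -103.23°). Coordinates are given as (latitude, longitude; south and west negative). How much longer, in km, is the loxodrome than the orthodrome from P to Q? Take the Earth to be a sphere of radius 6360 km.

230 km

Great circle: cos σ = sin φ₁ sin φ₂ + cos φ₁ cos φ₂ cos Δλ,  σ = 0.6264 rad → d_gc = 3983.87 km
Rhumb line: Δψ = -0.6483, q = Δφ/Δψ = 0.4590, d_rh = R√(Δφ²+q²Δλ²) = 4213.43 km
Excess = 4213.43 − 3983.87 = 229.56 ≈ 230 km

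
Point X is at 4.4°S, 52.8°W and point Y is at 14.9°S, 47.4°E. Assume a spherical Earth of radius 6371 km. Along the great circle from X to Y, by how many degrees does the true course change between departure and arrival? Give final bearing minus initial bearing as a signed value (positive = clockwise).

At departure: θ₁ = atan2(sin Δλ cos φ₂, cos φ₁ sin φ₂ − sin φ₁ cos φ₂ cos Δλ) = 105.82°
At arrival: θ₂ = atan2(sin Δλ cos φ₁, −cos φ₂ sin φ₁ + sin φ₂ cos φ₁ cos Δλ) = 83.05°
Δθ = θ₂ − θ₁ = -22.8°

-22.8°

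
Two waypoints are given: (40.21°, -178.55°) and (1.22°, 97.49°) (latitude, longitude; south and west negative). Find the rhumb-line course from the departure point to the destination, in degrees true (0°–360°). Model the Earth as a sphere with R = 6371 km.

243.0°

Δψ = ln[tan(π/4+φ₂/2)/tan(π/4+φ₁/2)] = -0.7464
Δλ = -1.4654 rad (taken the short way round)
course = atan2(Δλ, Δψ) = 243.01°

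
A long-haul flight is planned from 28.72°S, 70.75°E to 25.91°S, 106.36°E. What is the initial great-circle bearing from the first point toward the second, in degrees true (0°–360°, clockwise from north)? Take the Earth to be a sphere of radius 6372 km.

θ = atan2( sin Δλ·cos φ₂ ,  cos φ₁ sin φ₂ − sin φ₁ cos φ₂ cos Δλ )
  = atan2(+0.5237, -0.0318) = 93.47°

93.5°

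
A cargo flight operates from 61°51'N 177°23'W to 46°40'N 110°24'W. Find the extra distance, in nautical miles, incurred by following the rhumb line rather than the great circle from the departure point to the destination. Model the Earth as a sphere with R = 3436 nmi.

97 nmi

Great circle: cos σ = sin φ₁ sin φ₂ + cos φ₁ cos φ₂ cos Δλ,  σ = 0.6952 rad → d_gc = 2388.7 nmi
Rhumb line: Δψ = -0.4603, q = Δφ/Δψ = 0.5757, d_rh = R√(Δφ²+q²Δλ²) = 2485.4 nmi
Excess = 2485.4 − 2388.7 = 96.7 ≈ 97 nmi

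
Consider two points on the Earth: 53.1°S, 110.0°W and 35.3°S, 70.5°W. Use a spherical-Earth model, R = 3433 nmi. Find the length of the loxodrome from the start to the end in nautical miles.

1987 nmi

Δψ = ln[tan(π/4+φ₂/2)/tan(π/4+φ₁/2)] = +0.4385;  Δφ = +0.3107 rad,  Δλ = +0.6894 rad
q = Δφ/Δψ = 0.7085
d = R·√(Δφ² + q²Δλ²) = 3433·0.57886 = 1987 nmi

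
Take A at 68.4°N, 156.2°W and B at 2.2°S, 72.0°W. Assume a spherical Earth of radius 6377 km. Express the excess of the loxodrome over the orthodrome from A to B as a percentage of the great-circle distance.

3.9%

Great circle: σ = 1.5693 rad → d_gc = Rσ = 10007.5 km
Rhumb: Δφ = -1.2322, Δλ = +1.4696, Δψ = -1.6951, q = Δφ/Δψ = 0.7269 → d_rh = R√(Δφ²+q²Δλ²) = 10399.5 km
Excess = (10399.5 − 10007.5) / 10007.5 = 392.0 / 10007.5 = 3.92% ≈ 3.9%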